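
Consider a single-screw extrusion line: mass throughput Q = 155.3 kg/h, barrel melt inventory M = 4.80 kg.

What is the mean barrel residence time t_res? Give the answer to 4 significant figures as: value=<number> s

value=111.3 s

Convert throughput: Q = 155.3 kg/h = 155.3/3600 = 0.0431389 kg/s
t_res = M / Q_s = 4.80 / 0.0431389 = 111.269 s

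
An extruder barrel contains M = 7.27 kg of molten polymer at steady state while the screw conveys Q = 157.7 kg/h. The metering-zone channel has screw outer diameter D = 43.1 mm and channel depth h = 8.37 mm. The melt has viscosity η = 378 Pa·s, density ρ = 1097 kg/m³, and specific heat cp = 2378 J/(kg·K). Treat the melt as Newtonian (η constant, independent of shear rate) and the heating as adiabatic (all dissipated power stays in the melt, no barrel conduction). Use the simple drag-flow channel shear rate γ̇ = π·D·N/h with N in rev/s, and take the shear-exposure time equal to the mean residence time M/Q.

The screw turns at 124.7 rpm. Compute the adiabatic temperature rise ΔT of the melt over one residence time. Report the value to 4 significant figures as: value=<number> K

value=27.18 K

Q_s = Q / 3600 = 157.7 / 3600 = 0.0438056 kg/s
t_res = M / Q_s = 7.27 ÷ 0.0438056 = 165.961 s
Geometry in metres: D = 43.1 mm → 0.0431 m, h = 8.37 mm → 0.00837 m; screw speed N = 124.7 rpm = 2.07833 rev/s
Shear rate: γ̇ = πDN/h = π·0.0431·2.07833/0.00837 = 33.6215 s⁻¹
Adiabatic rise: ΔT = η γ̇² t_res / (ρ cp) = 378·(33.6215)²·165.961 / (1097·2378) = 27.1839 K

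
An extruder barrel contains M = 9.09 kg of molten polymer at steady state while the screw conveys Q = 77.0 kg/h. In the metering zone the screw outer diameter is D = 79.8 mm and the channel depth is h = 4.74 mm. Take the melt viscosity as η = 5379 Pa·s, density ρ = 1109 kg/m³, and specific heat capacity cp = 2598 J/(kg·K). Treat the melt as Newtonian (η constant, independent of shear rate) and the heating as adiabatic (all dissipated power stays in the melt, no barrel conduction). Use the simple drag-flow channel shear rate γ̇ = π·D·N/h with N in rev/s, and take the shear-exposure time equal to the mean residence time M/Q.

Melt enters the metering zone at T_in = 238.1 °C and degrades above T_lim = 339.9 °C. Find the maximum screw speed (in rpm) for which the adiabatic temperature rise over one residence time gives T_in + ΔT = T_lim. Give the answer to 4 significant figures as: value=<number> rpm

Throughput in SI: Q_s = 77.0 kg/h ÷ 3600 s/h = 0.0213889 kg/s
t_res = M / Q_s = 9.09 / 0.0213889 = 424.987 s
Geometry in SI: D = 79.8 mm → 0.0798 m, h = 4.74 mm → 0.00474 m
ΔT_a = T_lim − T_in = 339.9 °C − 238.1 °C = 101.8 K
Invert ΔT = ηγ̇²t_res/(ρcp) for γ̇: γ̇_max² = ΔT_a ρ cp / (η t_res) = 101.8·1109·2598 / (5379·424.987) = 128.304 s⁻²
γ̇_max = sqrt(128.304) = 11.3271 s⁻¹
N_max = γ̇_max h / (πD) = 11.3271·0.00474/(π·0.0798) = 0.214164 rev/s → ×60 = 12.8498 rpm

value=12.85 rpm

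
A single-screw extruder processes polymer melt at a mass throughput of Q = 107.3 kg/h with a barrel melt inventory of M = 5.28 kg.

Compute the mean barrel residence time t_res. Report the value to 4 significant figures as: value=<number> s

value=177.1 s

Convert throughput: Q = 107.3 kg/h = 107.3/3600 = 0.0298056 kg/s
t_res = M / Q_s = 5.28 ÷ 0.0298056 = 177.148 s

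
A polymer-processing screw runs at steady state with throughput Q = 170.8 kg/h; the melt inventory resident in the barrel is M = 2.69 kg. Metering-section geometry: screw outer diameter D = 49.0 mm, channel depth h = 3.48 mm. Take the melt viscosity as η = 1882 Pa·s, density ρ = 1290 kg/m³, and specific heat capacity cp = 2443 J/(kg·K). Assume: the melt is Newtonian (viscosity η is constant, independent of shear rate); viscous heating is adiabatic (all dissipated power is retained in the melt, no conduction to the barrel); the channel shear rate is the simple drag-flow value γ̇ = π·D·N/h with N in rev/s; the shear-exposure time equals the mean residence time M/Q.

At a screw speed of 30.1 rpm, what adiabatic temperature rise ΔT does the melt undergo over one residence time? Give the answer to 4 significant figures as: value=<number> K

Convert throughput: Q = 170.8 kg/h = 170.8/3600 = 0.0474444 kg/s
t_res = M / Q_s = 2.69 ÷ 0.0474444 = 56.6979 s
Convert to SI: D = 0.049 m, h = 0.00348 m, N = 30.1/60 = 0.501667 rev/s
γ̇ = π·D·N / h = π · 0.049 · 0.501667 / 0.00348 = 22.1913 s⁻¹
Adiabatic rise: ΔT = η γ̇² t_res / (ρ cp) = 1882·(22.1913)²·56.6979 / (1290·2443) = 16.6739 K

value=16.67 K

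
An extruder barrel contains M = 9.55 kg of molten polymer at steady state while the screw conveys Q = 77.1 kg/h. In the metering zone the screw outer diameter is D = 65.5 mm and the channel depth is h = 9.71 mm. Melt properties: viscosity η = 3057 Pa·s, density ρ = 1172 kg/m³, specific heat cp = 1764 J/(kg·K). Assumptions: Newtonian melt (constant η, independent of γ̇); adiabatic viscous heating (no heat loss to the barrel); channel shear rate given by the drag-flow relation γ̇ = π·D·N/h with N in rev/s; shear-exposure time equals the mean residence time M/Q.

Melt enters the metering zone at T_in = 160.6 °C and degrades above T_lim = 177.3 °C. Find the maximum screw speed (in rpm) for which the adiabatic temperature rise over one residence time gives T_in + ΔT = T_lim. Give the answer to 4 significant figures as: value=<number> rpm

Convert throughput: Q = 77.1 kg/h = 77.1/3600 = 0.0214167 kg/s
t_res = M / Q_s = 9.55 ÷ 0.0214167 = 445.914 s
Geometry in SI: D = 65.5 mm → 0.0655 m, h = 9.71 mm → 0.00971 m
ΔT_a = T_lim − T_in = 177.3 °C − 160.6 °C = 16.7 K
γ̇_max² = ΔT_a·ρ·cp / (η·t_res) = [16.7 × 1172 × 1764] / [3057 × 445.914] = 25.3277 s⁻²
Take the square root: γ̇_max = √(25.3277) = 5.03266 s⁻¹
N_max = γ̇_max·h / (π·D) = 5.03266 · 0.00971 / (π · 0.0655) = 0.237479 rev/s = 14.2488 rpm

value=14.25 rpm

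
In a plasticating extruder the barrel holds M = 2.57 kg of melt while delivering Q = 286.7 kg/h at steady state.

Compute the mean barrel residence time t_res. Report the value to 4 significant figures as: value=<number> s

Q_s = Q / 3600 = 286.7 / 3600 = 0.0796389 kg/s
t_res = M / Q_s = 2.57 ÷ 0.0796389 = 32.2707 s

value=32.27 s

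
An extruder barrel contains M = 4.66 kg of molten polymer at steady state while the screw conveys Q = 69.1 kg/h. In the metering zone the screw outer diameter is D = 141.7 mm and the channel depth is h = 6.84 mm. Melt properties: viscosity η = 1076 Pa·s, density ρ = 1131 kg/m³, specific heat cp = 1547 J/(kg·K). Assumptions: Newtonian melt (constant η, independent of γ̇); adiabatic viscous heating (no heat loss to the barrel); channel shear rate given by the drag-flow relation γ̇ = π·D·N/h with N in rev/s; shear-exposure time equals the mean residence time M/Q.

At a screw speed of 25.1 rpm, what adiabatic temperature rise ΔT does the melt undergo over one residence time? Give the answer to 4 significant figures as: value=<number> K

value=110.7 K

Convert throughput: Q = 69.1 kg/h = 69.1/3600 = 0.0191944 kg/s
t_res = M / Q_s = 4.66 ÷ 0.0191944 = 242.779 s
Geometry in metres: D = 141.7 mm → 0.1417 m, h = 6.84 mm → 0.00684 m; screw speed N = 25.1 rpm = 0.418333 rev/s
γ̇ = π·D·N / h = π · 0.1417 · 0.418333 / 0.00684 = 27.2261 s⁻¹
ΔT = η·γ̇²·t_res/(ρ·cp) = [1076 × 27.2261² × 242.779] / [1131 × 1547] = 110.673 K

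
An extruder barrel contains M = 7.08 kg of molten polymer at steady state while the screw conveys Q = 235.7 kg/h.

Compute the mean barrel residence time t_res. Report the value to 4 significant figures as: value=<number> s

Q_s = Q / 3600 = 235.7 / 3600 = 0.0654722 kg/s
t_res = M / Q_s = 7.08 / 0.0654722 = 108.137 s

value=108.1 s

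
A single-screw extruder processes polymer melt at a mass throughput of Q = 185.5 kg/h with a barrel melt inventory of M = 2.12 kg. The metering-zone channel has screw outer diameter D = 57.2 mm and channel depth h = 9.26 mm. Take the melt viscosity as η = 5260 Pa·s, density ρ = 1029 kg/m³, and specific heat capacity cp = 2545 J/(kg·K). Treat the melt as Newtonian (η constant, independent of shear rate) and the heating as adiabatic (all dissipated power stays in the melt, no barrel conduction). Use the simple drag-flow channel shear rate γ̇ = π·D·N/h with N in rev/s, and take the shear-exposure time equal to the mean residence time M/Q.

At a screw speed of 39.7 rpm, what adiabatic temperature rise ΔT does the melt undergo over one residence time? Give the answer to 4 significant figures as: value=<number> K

value=13.62 K

Convert throughput: Q = 185.5 kg/h = 185.5/3600 = 0.0515278 kg/s
t_res = M / Q_s = 2.12 ÷ 0.0515278 = 41.1429 s
Geometry in metres: D = 57.2 mm → 0.0572 m, h = 9.26 mm → 0.00926 m; screw speed N = 39.7 rpm = 0.661667 rev/s
Shear rate: γ̇ = πDN/h = π·0.0572·0.661667/0.00926 = 12.8403 s⁻¹
ΔT = η·γ̇²·t_res / (ρ·cp) = 5260 · (12.8403)² · 41.1429 / (1029 · 2545) = 13.6247 K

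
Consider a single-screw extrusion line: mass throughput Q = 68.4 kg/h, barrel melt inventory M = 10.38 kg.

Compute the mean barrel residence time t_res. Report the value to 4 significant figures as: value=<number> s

Q_s = Q / 3600 = 68.4 / 3600 = 0.019 kg/s
t_res = M / Q_s = 10.38 / 0.019 = 546.316 s

value=546.3 s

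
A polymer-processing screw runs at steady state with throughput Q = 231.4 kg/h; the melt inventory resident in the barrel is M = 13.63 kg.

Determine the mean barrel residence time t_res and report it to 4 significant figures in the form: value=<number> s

Convert throughput: Q = 231.4 kg/h = 231.4/3600 = 0.0642778 kg/s
t_res = M / Q_s = 13.63 / 0.0642778 = 212.048 s

value=212.0 s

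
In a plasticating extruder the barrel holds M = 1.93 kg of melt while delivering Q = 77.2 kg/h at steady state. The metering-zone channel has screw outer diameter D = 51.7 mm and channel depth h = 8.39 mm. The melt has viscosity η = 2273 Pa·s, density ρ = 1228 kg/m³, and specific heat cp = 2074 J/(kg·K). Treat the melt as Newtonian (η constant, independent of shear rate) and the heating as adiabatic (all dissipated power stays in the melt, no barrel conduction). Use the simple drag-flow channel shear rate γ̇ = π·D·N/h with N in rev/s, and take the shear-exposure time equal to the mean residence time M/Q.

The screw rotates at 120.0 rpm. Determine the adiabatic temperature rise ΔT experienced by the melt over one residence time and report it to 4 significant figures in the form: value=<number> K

value=120.4 K

Q_s = Q / 3600 = 77.2 / 3600 = 0.0214444 kg/s
t_res = M / Q_s = 1.93 / 0.0214444 = 90 s
Convert to SI: D = 0.0517 m, h = 0.00839 m, N = 120.0/60 = 2 rev/s
γ̇ = π·D·N / h = π · 0.0517 · 2 / 0.00839 = 38.7176 s⁻¹
ΔT = η·γ̇²·t_res/(ρ·cp) = [2273 × 38.7176² × 90] / [1228 × 2074] = 120.407 K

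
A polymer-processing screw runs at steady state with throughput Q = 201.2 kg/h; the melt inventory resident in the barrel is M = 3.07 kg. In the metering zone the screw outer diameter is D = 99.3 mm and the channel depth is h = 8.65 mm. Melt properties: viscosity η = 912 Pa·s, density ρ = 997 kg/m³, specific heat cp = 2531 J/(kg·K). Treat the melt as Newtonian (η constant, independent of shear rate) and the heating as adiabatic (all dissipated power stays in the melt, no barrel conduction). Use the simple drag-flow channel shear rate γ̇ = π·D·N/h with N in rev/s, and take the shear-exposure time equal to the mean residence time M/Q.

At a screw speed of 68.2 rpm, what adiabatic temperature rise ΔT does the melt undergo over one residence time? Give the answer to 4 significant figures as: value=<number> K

Convert throughput: Q = 201.2 kg/h = 201.2/3600 = 0.0558889 kg/s
t_res = M / Q_s = 3.07 ÷ 0.0558889 = 54.9304 s
Geometry in metres: D = 99.3 mm → 0.0993 m, h = 8.65 mm → 0.00865 m; screw speed N = 68.2 rpm = 1.13667 rev/s
γ̇ = π·D·N / h = π · 0.0993 · 1.13667 / 0.00865 = 40.9936 s⁻¹
ΔT = η·γ̇²·t_res/(ρ·cp) = [912 × 40.9936² × 54.9304] / [997 × 2531] = 33.362 K

value=33.36 K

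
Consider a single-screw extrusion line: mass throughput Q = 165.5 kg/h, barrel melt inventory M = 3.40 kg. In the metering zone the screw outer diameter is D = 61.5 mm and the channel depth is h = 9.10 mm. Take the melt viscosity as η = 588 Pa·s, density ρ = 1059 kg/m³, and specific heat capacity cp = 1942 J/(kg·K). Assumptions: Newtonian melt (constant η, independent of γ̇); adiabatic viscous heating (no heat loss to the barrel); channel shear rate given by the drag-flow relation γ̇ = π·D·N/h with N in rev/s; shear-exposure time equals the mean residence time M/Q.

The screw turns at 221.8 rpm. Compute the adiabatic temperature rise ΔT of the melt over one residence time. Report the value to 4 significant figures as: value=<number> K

Convert throughput: Q = 165.5 kg/h = 165.5/3600 = 0.0459722 kg/s
t_res = M / Q_s = 3.40 ÷ 0.0459722 = 73.9577 s
D = 61.5 mm = 0.0615 m;  h = 9.10 mm = 0.0091 m;  N = 221.8 rpm / 60 = 3.69667 rev/s
γ̇ = π D N / h = (π)(0.0615)(3.69667) / 0.0091 = 78.4863 s⁻¹
ΔT = η·γ̇²·t_res / (ρ·cp) = 588 · (78.4863)² · 73.9577 / (1059 · 1942) = 130.258 K

value=130.3 K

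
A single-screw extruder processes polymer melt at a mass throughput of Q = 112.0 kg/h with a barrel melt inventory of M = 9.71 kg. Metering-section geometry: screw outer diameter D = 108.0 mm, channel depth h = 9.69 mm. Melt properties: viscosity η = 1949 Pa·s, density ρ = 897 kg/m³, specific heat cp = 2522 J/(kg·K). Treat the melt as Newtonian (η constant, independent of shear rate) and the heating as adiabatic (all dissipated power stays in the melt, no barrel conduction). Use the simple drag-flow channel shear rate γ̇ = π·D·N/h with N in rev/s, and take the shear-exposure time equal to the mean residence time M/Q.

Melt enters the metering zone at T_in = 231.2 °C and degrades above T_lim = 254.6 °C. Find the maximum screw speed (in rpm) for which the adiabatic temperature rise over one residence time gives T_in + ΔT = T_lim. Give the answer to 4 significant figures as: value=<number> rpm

Convert throughput: Q = 112.0 kg/h = 112.0/3600 = 0.0311111 kg/s
Mean residence time: t_res = M/Q_s = 9.71 kg / 0.0311111 kg/s = 312.107 s
D = 108.0 mm = 0.108 m;  h = 9.69 mm = 0.00969 m
ΔT_a = T_lim − T_in = 254.6 °C − 231.2 °C = 23.4 K
γ̇_max² = ΔT_a·ρ·cp/(η·t_res) = 23.4·897·2522/(1949·312.107) = 87.0238 s⁻²
Take the square root: γ̇_max = √(87.0238) = 9.32865 s⁻¹
Solve γ̇ = πDN/h for N: N_max = γ̇_max·h/(π·D) = 9.32865 × 0.00969 / (π × 0.108) = 0.266421 rev/s = 15.9853 rpm

value=15.99 rpm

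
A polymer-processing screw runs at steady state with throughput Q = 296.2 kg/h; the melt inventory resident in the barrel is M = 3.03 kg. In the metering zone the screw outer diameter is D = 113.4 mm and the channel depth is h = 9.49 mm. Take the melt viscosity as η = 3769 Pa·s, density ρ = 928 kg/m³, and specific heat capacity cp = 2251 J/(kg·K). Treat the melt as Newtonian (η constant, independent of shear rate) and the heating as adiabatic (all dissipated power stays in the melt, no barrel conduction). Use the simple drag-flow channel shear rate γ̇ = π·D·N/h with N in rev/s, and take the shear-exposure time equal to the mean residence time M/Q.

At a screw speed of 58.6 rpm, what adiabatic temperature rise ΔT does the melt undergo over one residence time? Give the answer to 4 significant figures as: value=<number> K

value=89.32 K

Convert throughput: Q = 296.2 kg/h = 296.2/3600 = 0.0822778 kg/s
Mean residence time: t_res = M/Q_s = 3.03 kg / 0.0822778 kg/s = 36.8265 s
Convert to SI: D = 0.1134 m, h = 0.00949 m, N = 58.6/60 = 0.976667 rev/s
γ̇ = π D N / h = (π)(0.1134)(0.976667) / 0.00949 = 36.6643 s⁻¹
Adiabatic rise: ΔT = η γ̇² t_res / (ρ cp) = 3769·(36.6643)²·36.8265 / (928·2251) = 89.32 K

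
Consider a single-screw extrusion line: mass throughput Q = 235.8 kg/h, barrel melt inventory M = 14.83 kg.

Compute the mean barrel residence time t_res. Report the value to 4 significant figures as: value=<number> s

value=226.4 s

Throughput in SI: Q_s = 235.8 kg/h ÷ 3600 s/h = 0.0655 kg/s
t_res = M / Q_s = 14.83 ÷ 0.0655 = 226.412 s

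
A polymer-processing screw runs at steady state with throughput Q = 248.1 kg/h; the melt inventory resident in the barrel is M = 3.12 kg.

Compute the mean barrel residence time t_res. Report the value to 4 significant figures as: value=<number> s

value=45.27 s

Q_s = Q / 3600 = 248.1 / 3600 = 0.0689167 kg/s
Mean residence time: t_res = M/Q_s = 3.12 kg / 0.0689167 kg/s = 45.2721 s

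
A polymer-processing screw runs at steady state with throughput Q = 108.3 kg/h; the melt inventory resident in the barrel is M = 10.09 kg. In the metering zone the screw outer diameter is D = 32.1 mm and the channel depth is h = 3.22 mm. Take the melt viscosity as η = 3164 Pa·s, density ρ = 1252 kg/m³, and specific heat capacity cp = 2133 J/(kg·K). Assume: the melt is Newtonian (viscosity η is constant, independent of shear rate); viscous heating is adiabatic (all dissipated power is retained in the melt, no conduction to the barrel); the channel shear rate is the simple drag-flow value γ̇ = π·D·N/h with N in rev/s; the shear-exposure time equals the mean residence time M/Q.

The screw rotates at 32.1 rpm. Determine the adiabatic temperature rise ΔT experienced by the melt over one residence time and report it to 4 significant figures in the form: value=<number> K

value=111.6 K

Convert throughput: Q = 108.3 kg/h = 108.3/3600 = 0.0300833 kg/s
t_res = M / Q_s = 10.09 / 0.0300833 = 335.402 s
D = 32.1 mm = 0.0321 m;  h = 3.22 mm = 0.00322 m;  N = 32.1 rpm / 60 = 0.535 rev/s
γ̇ = π·D·N / h = π · 0.0321 · 0.535 / 0.00322 = 16.7553 s⁻¹
Adiabatic rise: ΔT = η γ̇² t_res / (ρ cp) = 3164·(16.7553)²·335.402 / (1252·2133) = 111.561 K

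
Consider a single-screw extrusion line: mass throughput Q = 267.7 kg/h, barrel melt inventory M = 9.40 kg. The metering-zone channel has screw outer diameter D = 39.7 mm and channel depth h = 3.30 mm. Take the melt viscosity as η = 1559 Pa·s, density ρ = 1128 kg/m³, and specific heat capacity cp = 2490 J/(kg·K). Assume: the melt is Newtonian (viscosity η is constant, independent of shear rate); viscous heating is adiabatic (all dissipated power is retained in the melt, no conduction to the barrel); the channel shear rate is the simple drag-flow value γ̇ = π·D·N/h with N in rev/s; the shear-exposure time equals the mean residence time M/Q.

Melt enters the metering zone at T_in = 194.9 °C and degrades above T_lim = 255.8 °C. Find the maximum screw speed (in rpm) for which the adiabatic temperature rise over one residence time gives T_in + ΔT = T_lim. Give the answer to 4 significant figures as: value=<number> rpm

Throughput in SI: Q_s = 267.7 kg/h ÷ 3600 s/h = 0.0743611 kg/s
Mean residence time: t_res = M/Q_s = 9.40 kg / 0.0743611 kg/s = 126.41 s
D = 39.7 mm = 0.0397 m;  h = 3.30 mm = 0.0033 m
Allowable rise: ΔT_a = T_lim − T_in = 255.8 − 194.9 = 60.9 K
γ̇_max² = ΔT_a·ρ·cp/(η·t_res) = 60.9·1128·2490/(1559·126.41) = 867.956 s⁻²
Take the square root: γ̇_max = √(867.956) = 29.4611 s⁻¹
Solve γ̇ = πDN/h for N: N_max = γ̇_max·h/(π·D) = 29.4611 × 0.0033 / (π × 0.0397) = 0.779511 rev/s = 46.7707 rpm

value=46.77 rpm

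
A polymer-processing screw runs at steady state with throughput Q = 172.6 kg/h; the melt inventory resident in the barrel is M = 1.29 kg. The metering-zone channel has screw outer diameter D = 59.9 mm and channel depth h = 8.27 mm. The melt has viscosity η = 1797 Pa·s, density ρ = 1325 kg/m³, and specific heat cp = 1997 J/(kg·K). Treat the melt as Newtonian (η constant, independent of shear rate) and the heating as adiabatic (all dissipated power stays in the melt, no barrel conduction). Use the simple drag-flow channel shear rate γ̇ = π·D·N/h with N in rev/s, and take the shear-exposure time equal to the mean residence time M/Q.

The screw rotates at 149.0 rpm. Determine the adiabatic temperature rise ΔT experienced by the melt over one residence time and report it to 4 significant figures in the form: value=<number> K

value=58.35 K

Convert throughput: Q = 172.6 kg/h = 172.6/3600 = 0.0479444 kg/s
t_res = M / Q_s = 1.29 / 0.0479444 = 26.9061 s
D = 59.9 mm = 0.0599 m;  h = 8.27 mm = 0.00827 m;  N = 149.0 rpm / 60 = 2.48333 rev/s
Shear rate: γ̇ = πDN/h = π·0.0599·2.48333/0.00827 = 56.5075 s⁻¹
Adiabatic rise: ΔT = η γ̇² t_res / (ρ cp) = 1797·(56.5075)²·26.9061 / (1325·1997) = 58.3469 K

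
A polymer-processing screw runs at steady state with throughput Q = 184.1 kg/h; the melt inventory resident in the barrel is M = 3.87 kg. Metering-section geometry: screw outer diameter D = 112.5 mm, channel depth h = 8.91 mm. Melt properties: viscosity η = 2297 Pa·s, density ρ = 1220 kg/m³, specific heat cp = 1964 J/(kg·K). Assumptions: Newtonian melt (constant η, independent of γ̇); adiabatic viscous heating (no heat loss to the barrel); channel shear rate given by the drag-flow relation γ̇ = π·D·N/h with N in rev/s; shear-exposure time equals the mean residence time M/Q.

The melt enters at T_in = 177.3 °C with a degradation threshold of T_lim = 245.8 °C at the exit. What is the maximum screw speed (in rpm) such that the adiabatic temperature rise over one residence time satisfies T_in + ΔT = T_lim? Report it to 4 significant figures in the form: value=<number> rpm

Throughput in SI: Q_s = 184.1 kg/h ÷ 3600 s/h = 0.0511389 kg/s
Mean residence time: t_res = M/Q_s = 3.87 kg / 0.0511389 kg/s = 75.6763 s
D = 112.5 mm = 0.1125 m;  h = 8.91 mm = 0.00891 m
ΔT_a = T_lim − T_in = 245.8 − 177.3 = 68.5 K
γ̇_max² = ΔT_a·ρ·cp / (η·t_res) = [68.5 × 1220 × 1964] / [2297 × 75.6763] = 944.216 s⁻²
γ̇_max = √944.216 = 30.7281 s⁻¹
N_max = γ̇_max·h / (π·D) = 30.7281 · 0.00891 / (π · 0.1125) = 0.77466 rev/s = 46.4796 rpm

value=46.48 rpm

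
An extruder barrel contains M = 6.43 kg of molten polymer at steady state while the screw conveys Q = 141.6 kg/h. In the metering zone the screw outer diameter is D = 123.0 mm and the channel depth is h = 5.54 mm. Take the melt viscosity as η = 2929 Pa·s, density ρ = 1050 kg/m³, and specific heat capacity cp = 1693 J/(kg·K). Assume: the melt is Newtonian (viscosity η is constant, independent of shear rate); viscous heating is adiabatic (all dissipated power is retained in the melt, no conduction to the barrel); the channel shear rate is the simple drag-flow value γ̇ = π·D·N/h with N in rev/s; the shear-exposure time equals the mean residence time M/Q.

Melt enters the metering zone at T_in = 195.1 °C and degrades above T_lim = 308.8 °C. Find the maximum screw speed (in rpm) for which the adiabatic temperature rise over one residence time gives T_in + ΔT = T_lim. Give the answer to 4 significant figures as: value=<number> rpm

Q_s = Q / 3600 = 141.6 / 3600 = 0.0393333 kg/s
t_res = M / Q_s = 6.43 ÷ 0.0393333 = 163.475 s
Geometry in SI: D = 123.0 mm → 0.123 m, h = 5.54 mm → 0.00554 m
ΔT_a = T_lim − T_in = 308.8 − 195.1 = 113.7 K
γ̇_max² = ΔT_a·ρ·cp / (η·t_res) = [113.7 × 1050 × 1693] / [2929 × 163.475] = 422.121 s⁻²
Take the square root: γ̇_max = √(422.121) = 20.5456 s⁻¹
Solve γ̇ = πDN/h for N: N_max = γ̇_max·h/(π·D) = 20.5456 × 0.00554 / (π × 0.123) = 0.29456 rev/s = 17.6736 rpm

value=17.67 rpm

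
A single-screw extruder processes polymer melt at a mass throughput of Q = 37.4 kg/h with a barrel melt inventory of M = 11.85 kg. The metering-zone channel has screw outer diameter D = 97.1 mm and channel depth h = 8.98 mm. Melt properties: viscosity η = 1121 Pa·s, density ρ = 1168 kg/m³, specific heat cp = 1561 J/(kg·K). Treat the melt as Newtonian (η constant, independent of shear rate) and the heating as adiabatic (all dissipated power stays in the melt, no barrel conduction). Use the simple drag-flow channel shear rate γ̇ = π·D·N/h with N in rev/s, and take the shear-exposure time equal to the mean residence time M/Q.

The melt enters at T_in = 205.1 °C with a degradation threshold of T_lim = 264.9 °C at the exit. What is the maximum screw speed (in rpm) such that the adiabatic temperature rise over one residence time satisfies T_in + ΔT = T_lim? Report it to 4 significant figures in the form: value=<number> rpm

value=16.31 rpm

Convert throughput: Q = 37.4 kg/h = 37.4/3600 = 0.0103889 kg/s
t_res = M / Q_s = 11.85 ÷ 0.0103889 = 1140.64 s
D = 97.1 mm = 0.0971 m;  h = 8.98 mm = 0.00898 m
ΔT_a = T_lim − T_in = 264.9 − 205.1 = 59.8 K
γ̇_max² = ΔT_a·ρ·cp/(η·t_res) = 59.8·1168·1561/(1121·1140.64) = 85.2692 s⁻²
Take the square root: γ̇_max = √(85.2692) = 9.23413 s⁻¹
Solve γ̇ = πDN/h for N: N_max = γ̇_max·h/(π·D) = 9.23413 × 0.00898 / (π × 0.0971) = 0.271834 rev/s = 16.31 rpm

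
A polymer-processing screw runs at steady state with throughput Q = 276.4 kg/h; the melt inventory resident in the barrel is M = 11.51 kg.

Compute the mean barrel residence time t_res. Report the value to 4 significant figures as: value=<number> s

Q_s = Q / 3600 = 276.4 / 3600 = 0.0767778 kg/s
t_res = M / Q_s = 11.51 ÷ 0.0767778 = 149.913 s

value=149.9 s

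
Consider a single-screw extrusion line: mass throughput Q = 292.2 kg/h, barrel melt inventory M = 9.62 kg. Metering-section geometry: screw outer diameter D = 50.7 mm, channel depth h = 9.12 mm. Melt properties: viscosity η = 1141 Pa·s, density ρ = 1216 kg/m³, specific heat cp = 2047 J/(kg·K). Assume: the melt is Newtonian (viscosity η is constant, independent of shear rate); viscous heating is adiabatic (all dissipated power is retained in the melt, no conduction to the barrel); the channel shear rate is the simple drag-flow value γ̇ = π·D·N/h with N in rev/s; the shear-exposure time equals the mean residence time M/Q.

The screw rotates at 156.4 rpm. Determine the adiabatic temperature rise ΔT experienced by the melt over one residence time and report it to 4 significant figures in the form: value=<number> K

Convert throughput: Q = 292.2 kg/h = 292.2/3600 = 0.0811667 kg/s
t_res = M / Q_s = 9.62 / 0.0811667 = 118.522 s
Convert to SI: D = 0.0507 m, h = 0.00912 m, N = 156.4/60 = 2.60667 rev/s
γ̇ = π·D·N / h = π · 0.0507 · 2.60667 / 0.00912 = 45.5248 s⁻¹
ΔT = η·γ̇²·t_res/(ρ·cp) = [1141 × 45.5248² × 118.522] / [1216 × 2047] = 112.597 K

value=112.6 K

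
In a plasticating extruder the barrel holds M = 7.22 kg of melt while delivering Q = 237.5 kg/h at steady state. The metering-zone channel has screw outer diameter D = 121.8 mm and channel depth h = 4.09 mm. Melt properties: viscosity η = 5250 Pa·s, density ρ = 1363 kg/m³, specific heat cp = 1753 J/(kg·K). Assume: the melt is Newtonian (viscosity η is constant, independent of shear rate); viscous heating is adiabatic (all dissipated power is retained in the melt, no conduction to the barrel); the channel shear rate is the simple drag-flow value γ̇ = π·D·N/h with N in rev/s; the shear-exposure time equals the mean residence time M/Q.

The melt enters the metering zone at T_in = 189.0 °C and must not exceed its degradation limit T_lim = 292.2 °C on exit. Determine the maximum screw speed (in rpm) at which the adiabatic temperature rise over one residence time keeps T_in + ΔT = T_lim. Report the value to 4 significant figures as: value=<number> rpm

Convert throughput: Q = 237.5 kg/h = 237.5/3600 = 0.0659722 kg/s
t_res = M / Q_s = 7.22 ÷ 0.0659722 = 109.44 s
Geometry in SI: D = 121.8 mm → 0.1218 m, h = 4.09 mm → 0.00409 m
ΔT_a = T_lim − T_in = 292.2 − 189.0 = 103.2 K
Invert ΔT = ηγ̇²t_res/(ρcp) for γ̇: γ̇_max² = ΔT_a ρ cp / (η t_res) = 103.2·1363·1753 / (5250·109.44) = 429.163 s⁻²
γ̇_max = sqrt(429.163) = 20.7162 s⁻¹
N_max = γ̇_max h / (πD) = 20.7162·0.00409/(π·0.1218) = 0.22143 rev/s → ×60 = 13.2858 rpm

value=13.29 rpm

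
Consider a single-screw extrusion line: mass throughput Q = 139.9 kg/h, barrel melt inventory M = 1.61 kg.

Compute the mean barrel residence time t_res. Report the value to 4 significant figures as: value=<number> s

value=41.43 s

Q_s = Q / 3600 = 139.9 / 3600 = 0.0388611 kg/s
t_res = M / Q_s = 1.61 ÷ 0.0388611 = 41.4296 s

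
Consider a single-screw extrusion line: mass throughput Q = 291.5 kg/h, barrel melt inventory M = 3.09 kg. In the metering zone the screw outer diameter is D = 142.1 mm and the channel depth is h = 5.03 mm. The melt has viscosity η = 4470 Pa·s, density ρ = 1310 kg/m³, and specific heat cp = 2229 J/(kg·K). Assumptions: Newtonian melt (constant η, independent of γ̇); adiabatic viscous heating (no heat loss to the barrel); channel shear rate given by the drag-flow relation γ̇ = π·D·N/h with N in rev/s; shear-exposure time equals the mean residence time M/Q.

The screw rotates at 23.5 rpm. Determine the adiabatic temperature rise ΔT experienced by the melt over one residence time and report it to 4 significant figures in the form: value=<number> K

value=70.59 K

Q_s = Q / 3600 = 291.5 / 3600 = 0.0809722 kg/s
t_res = M / Q_s = 3.09 ÷ 0.0809722 = 38.1612 s
D = 142.1 mm = 0.1421 m;  h = 5.03 mm = 0.00503 m;  N = 23.5 rpm / 60 = 0.391667 rev/s
Shear rate: γ̇ = πDN/h = π·0.1421·0.391667/0.00503 = 34.761 s⁻¹
ΔT = η·γ̇²·t_res/(ρ·cp) = [4470 × 34.761² × 38.1612] / [1310 × 2229] = 70.5885 K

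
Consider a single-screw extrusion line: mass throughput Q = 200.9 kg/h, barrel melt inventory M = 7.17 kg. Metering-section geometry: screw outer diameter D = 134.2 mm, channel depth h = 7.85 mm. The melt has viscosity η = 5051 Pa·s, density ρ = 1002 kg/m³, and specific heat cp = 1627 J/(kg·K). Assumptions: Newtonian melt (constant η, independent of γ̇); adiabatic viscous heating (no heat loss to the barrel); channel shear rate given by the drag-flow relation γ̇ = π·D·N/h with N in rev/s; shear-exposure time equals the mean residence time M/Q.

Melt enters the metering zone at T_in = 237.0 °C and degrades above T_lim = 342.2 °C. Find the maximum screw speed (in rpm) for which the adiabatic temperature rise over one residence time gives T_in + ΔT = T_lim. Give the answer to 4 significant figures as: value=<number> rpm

value=18.16 rpm

Q_s = Q / 3600 = 200.9 / 3600 = 0.0558056 kg/s
t_res = M / Q_s = 7.17 ÷ 0.0558056 = 128.482 s
D = 134.2 mm = 0.1342 m;  h = 7.85 mm = 0.00785 m
ΔT_a = T_lim − T_in = 342.2 °C − 237.0 °C = 105.2 K
Invert ΔT = ηγ̇²t_res/(ρcp) for γ̇: γ̇_max² = ΔT_a ρ cp / (η t_res) = 105.2·1002·1627 / (5051·128.482) = 264.272 s⁻²
γ̇_max = √264.272 = 16.2565 s⁻¹
N_max = γ̇_max·h / (π·D) = 16.2565 · 0.00785 / (π · 0.1342) = 0.302687 rev/s = 18.1612 rpm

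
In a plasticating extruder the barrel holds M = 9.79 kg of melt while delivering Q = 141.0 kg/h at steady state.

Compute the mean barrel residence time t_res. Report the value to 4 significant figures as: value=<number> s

value=250.0 s

Throughput in SI: Q_s = 141.0 kg/h ÷ 3600 s/h = 0.0391667 kg/s
t_res = M / Q_s = 9.79 / 0.0391667 = 249.957 s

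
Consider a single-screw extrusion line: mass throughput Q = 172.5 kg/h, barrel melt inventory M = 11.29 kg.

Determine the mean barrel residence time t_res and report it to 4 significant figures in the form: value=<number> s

Throughput in SI: Q_s = 172.5 kg/h ÷ 3600 s/h = 0.0479167 kg/s
t_res = M / Q_s = 11.29 ÷ 0.0479167 = 235.617 s

value=235.6 s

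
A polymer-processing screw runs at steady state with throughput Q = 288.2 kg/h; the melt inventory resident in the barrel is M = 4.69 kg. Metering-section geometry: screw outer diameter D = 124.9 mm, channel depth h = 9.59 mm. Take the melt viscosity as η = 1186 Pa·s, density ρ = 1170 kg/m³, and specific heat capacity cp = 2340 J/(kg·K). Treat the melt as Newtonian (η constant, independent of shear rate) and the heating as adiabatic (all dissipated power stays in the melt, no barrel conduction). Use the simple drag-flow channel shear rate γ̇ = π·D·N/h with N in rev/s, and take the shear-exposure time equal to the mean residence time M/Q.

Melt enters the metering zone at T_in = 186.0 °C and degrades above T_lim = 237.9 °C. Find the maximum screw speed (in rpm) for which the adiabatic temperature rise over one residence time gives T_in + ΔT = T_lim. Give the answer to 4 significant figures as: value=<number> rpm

value=66.31 rpm

Q_s = Q / 3600 = 288.2 / 3600 = 0.0800556 kg/s
t_res = M / Q_s = 4.69 / 0.0800556 = 58.5843 s
Convert to metres: D = 0.1249 m, h = 0.00959 m
ΔT_a = T_lim − T_in = 237.9 °C − 186.0 °C = 51.9 K
Invert ΔT = ηγ̇²t_res/(ρcp) for γ̇: γ̇_max² = ΔT_a ρ cp / (η t_res) = 51.9·1170·2340 / (1186·58.5843) = 2045.05 s⁻²
γ̇_max = sqrt(2045.05) = 45.2222 s⁻¹
N_max = γ̇_max·h / (π·D) = 45.2222 · 0.00959 / (π · 0.1249) = 1.10524 rev/s = 66.3146 rpm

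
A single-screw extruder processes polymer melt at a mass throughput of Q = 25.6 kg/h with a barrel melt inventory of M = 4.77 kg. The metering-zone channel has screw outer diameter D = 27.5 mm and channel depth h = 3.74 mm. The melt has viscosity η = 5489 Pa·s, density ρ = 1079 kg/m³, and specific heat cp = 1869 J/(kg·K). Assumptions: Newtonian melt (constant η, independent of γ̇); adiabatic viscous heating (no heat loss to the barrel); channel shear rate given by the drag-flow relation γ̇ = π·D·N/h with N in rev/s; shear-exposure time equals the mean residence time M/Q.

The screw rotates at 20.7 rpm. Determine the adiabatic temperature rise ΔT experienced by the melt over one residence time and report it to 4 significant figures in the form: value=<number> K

Convert throughput: Q = 25.6 kg/h = 25.6/3600 = 0.00711111 kg/s
t_res = M / Q_s = 4.77 / 0.00711111 = 670.781 s
Convert to SI: D = 0.0275 m, h = 0.00374 m, N = 20.7/60 = 0.345 rev/s
Shear rate: γ̇ = πDN/h = π·0.0275·0.345/0.00374 = 7.96948 s⁻¹
ΔT = η·γ̇²·t_res/(ρ·cp) = [5489 × 7.96948² × 670.781] / [1079 × 1869] = 115.959 K

value=116.0 K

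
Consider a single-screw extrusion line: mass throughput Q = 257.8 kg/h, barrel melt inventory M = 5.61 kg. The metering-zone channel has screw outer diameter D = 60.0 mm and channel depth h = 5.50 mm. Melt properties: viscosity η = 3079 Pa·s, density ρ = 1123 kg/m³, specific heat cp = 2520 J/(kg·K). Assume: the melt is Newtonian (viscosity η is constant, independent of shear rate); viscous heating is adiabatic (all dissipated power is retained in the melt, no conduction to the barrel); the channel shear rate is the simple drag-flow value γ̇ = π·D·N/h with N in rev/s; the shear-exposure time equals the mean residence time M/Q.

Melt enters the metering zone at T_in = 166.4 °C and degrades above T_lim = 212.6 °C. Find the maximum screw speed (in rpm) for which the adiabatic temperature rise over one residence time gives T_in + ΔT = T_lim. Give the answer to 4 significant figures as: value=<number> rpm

value=40.76 rpm

Throughput in SI: Q_s = 257.8 kg/h ÷ 3600 s/h = 0.0716111 kg/s
Mean residence time: t_res = M/Q_s = 5.61 kg / 0.0716111 kg/s = 78.3398 s
Geometry in SI: D = 60.0 mm → 0.06 m, h = 5.50 mm → 0.0055 m
Allowable rise: ΔT_a = T_lim − T_in = 212.6 − 166.4 = 46.2 K
γ̇_max² = ΔT_a·ρ·cp/(η·t_res) = 46.2·1123·2520/(3079·78.3398) = 542.038 s⁻²
γ̇_max = √542.038 = 23.2817 s⁻¹
N_max = γ̇_max h / (πD) = 23.2817·0.0055/(π·0.06) = 0.679323 rev/s → ×60 = 40.7594 rpm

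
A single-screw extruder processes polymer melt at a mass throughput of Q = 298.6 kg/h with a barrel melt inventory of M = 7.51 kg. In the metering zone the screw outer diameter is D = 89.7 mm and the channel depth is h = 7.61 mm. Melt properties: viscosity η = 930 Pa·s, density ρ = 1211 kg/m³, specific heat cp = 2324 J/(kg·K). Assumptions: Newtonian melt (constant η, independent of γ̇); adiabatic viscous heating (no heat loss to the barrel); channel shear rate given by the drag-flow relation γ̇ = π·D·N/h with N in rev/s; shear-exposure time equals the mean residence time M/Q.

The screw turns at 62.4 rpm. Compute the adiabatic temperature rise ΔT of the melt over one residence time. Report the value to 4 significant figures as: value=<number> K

Convert throughput: Q = 298.6 kg/h = 298.6/3600 = 0.0829444 kg/s
t_res = M / Q_s = 7.51 ÷ 0.0829444 = 90.5425 s
Convert to SI: D = 0.0897 m, h = 0.00761 m, N = 62.4/60 = 1.04 rev/s
γ̇ = π D N / h = (π)(0.0897)(1.04) / 0.00761 = 38.5115 s⁻¹
ΔT = η·γ̇²·t_res / (ρ·cp) = 930 · (38.5115)² · 90.5425 / (1211 · 2324) = 44.3749 K

value=44.37 K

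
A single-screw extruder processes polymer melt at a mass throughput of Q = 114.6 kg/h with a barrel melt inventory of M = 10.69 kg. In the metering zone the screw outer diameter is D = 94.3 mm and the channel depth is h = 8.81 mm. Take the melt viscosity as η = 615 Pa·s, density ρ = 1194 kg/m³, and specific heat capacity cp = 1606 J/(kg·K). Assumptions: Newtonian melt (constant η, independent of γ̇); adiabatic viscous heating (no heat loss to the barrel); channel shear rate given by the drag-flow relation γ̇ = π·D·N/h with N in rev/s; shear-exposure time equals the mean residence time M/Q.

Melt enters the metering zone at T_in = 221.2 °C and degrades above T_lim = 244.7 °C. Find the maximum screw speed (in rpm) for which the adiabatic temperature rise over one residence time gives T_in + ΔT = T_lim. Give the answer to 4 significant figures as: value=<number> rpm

Throughput in SI: Q_s = 114.6 kg/h ÷ 3600 s/h = 0.0318333 kg/s
Mean residence time: t_res = M/Q_s = 10.69 kg / 0.0318333 kg/s = 335.812 s
Convert to metres: D = 0.0943 m, h = 0.00881 m
ΔT_a = T_lim − T_in = 244.7 − 221.2 = 23.5 K
γ̇_max² = ΔT_a·ρ·cp / (η·t_res) = [23.5 × 1194 × 1606] / [615 × 335.812] = 218.196 s⁻²
Take the square root: γ̇_max = √(218.196) = 14.7715 s⁻¹
N_max = γ̇_max h / (πD) = 14.7715·0.00881/(π·0.0943) = 0.439276 rev/s → ×60 = 26.3566 rpm

value=26.36 rpm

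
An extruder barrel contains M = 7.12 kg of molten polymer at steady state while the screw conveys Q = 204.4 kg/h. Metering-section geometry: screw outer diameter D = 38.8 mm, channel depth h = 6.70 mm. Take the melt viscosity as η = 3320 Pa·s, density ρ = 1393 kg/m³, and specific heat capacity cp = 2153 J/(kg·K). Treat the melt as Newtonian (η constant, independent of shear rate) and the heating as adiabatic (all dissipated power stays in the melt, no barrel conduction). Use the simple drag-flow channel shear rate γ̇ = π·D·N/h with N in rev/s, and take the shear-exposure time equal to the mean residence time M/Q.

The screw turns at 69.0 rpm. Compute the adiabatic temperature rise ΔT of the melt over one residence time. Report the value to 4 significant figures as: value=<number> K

value=60.77 K

Convert throughput: Q = 204.4 kg/h = 204.4/3600 = 0.0567778 kg/s
t_res = M / Q_s = 7.12 / 0.0567778 = 125.401 s
D = 38.8 mm = 0.0388 m;  h = 6.70 mm = 0.0067 m;  N = 69.0 rpm / 60 = 1.15 rev/s
Shear rate: γ̇ = πDN/h = π·0.0388·1.15/0.0067 = 20.9221 s⁻¹
ΔT = η·γ̇²·t_res / (ρ·cp) = 3320 · (20.9221)² · 125.401 / (1393 · 2153) = 60.765 K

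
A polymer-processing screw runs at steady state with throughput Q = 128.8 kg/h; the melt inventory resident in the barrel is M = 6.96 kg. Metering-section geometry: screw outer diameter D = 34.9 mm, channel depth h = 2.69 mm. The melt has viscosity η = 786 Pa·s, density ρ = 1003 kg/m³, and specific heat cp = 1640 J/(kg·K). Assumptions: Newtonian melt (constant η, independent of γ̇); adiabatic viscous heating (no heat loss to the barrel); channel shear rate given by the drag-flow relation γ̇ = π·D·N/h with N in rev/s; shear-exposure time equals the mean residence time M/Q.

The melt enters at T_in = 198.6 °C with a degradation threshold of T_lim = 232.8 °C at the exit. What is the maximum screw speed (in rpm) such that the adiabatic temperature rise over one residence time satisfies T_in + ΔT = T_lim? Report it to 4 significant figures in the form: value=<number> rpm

Convert throughput: Q = 128.8 kg/h = 128.8/3600 = 0.0357778 kg/s
Mean residence time: t_res = M/Q_s = 6.96 kg / 0.0357778 kg/s = 194.534 s
D = 34.9 mm = 0.0349 m;  h = 2.69 mm = 0.00269 m
ΔT_a = T_lim − T_in = 232.8 °C − 198.6 °C = 34.2 K
γ̇_max² = ΔT_a·ρ·cp/(η·t_res) = 34.2·1003·1640/(786·194.534) = 367.919 s⁻²
γ̇_max = sqrt(367.919) = 19.1812 s⁻¹
N_max = γ̇_max h / (πD) = 19.1812·0.00269/(π·0.0349) = 0.470601 rev/s → ×60 = 28.2361 rpm

value=28.24 rpm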